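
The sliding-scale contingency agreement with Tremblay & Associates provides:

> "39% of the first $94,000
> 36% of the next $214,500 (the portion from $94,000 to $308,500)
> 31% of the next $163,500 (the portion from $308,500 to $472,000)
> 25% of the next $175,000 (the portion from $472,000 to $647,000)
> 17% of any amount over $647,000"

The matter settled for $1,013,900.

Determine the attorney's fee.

First $94,000 at 39% = $36,660.00
Next $214,500 at 36% = $77,220.00
Next $163,500 at 31% = $50,685.00
Next $175,000 at 25% = $43,750.00
Remaining $366,900 at 17% = $62,373.00
Fee: $36,660.00 + $77,220.00 + $50,685.00 + $43,750.00 + $62,373.00 = $270,688.00

$270,688.00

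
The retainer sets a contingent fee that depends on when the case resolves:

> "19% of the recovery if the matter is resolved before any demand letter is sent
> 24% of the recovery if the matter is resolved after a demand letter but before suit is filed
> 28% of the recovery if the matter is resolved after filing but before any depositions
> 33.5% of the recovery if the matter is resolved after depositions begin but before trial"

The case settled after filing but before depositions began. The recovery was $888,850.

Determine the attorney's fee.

$248,878.00

The matter settled after filing but before depositions began, so the 28% rate applies.
$888,850 × 28% = $248,878.00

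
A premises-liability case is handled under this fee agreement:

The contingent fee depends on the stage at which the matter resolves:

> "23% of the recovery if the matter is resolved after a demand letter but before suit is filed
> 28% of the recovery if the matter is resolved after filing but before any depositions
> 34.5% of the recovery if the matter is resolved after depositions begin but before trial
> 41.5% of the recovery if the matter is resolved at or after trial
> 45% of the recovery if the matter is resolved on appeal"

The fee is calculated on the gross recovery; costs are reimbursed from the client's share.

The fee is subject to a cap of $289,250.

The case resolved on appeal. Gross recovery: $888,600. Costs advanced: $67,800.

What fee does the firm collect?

$289,250.00

Fee base is the gross recovery, $888,600; costs are reimbursed separately.
The matter resolved on appeal, so the 45% rate applies.
$888,600 × 45% = $399,870.00
$399,870.00 exceeds the $289,250 cap, so the fee is capped at $289,250.00.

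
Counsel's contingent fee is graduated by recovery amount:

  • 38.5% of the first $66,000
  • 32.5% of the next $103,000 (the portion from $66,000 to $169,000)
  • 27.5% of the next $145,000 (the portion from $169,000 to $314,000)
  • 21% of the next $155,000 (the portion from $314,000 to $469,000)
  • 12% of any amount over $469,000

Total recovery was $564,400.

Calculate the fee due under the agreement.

First $66,000 at 38.5% = $25,410.00
Next $103,000 at 32.5% = $33,475.00
Next $145,000 at 27.5% = $39,875.00
Next $155,000 at 21% = $32,550.00
Remaining $95,400 at 12% = $11,448.00
Fee: $25,410.00 + $33,475.00 + $39,875.00 + $32,550.00 + $11,448.00 = $142,758.00

$142,758.00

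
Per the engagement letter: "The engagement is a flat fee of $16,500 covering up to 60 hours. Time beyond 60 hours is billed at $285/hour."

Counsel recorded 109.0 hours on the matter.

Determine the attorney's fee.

Flat fee: $16,500.00
Excess hours: 109.0 − 60 = 49.0
Overrun: 49.0 × $285 = $13,965.00
Total: $16,500.00 + $13,965.00 = $30,465.00

$30,465.00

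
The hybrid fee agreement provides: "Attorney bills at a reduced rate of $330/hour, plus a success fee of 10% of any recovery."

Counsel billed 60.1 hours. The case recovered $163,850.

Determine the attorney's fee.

$36,218.00

Hourly: 60.1 × $330 = $19,833.00
Success fee: 10% of $163,850 = $16,385.00
Total: $19,833.00 + $16,385.00 = $36,218.00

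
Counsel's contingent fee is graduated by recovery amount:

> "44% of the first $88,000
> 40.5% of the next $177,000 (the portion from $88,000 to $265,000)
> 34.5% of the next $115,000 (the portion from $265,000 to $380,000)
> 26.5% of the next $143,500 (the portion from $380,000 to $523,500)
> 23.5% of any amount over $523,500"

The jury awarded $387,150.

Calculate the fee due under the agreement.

$151,974.75

First $88,000 at 44% = $38,720.00
Next $177,000 at 40.5% = $71,685.00
Next $115,000 at 34.5% = $39,675.00
Remaining $7,150 at 26.5% = $1,894.75
Fee: $38,720.00 + $71,685.00 + $39,675.00 + $1,894.75 = $151,974.75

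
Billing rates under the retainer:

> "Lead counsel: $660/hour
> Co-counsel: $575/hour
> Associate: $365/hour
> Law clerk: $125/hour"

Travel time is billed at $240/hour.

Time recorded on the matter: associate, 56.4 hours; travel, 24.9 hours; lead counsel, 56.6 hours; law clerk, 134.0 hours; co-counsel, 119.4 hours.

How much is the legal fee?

Lead counsel: 56.6 × $660 = $37,356.00
Co-counsel: 119.4 × $575 = $68,655.00
Associate: 56.4 × $365 = $20,586.00
Law clerk: 134.0 × $125 = $16,750.00
Subtotal: $37,356.00 + $68,655.00 + $20,586.00 + $16,750.00 = $143,347.00
Travel: 24.9 × $240 = $5,976.00
Total: $143,347.00 + $5,976.00 = $149,323.00

$149,323.00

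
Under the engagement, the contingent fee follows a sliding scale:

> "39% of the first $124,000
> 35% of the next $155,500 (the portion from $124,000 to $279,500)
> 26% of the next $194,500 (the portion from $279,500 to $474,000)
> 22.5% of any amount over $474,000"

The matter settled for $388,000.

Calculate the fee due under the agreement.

First $124,000 at 39% = $48,360.00
Next $155,500 at 35% = $54,425.00
Remaining $108,500 at 26% = $28,210.00
Fee: $48,360.00 + $54,425.00 + $28,210.00 = $130,995.00

$130,995.00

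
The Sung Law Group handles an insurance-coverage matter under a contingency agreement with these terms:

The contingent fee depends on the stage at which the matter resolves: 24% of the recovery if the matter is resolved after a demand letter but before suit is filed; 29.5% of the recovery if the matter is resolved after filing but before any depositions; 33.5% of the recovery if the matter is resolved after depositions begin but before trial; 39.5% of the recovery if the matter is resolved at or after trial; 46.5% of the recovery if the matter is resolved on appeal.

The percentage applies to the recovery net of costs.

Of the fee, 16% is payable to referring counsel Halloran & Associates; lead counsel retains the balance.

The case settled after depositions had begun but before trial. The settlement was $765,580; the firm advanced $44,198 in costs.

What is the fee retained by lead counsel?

$202,996.89

Fee base (net of costs): $765,580 − $44,198 = $721,382
The matter settled after depositions had begun but before trial, so the 33.5% rate applies.
$721,382 × 33.5% = $241,662.97
Referral share: 16% of $241,662.97 = $38,666.08; lead counsel retains $241,662.97 − $38,666.08 = $202,996.89.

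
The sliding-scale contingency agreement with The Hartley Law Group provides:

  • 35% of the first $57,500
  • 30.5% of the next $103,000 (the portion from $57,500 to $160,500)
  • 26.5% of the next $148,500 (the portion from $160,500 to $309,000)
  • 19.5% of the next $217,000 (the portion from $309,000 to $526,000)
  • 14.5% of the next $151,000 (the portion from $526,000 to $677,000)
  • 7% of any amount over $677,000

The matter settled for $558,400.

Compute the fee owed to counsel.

First $57,500 at 35% = $20,125.00
Next $103,000 at 30.5% = $31,415.00
Next $148,500 at 26.5% = $39,352.50
Next $217,000 at 19.5% = $42,315.00
Remaining $32,400 at 14.5% = $4,698.00
Fee: $20,125.00 + $31,415.00 + $39,352.50 + $42,315.00 + $4,698.00 = $137,905.50

$137,905.50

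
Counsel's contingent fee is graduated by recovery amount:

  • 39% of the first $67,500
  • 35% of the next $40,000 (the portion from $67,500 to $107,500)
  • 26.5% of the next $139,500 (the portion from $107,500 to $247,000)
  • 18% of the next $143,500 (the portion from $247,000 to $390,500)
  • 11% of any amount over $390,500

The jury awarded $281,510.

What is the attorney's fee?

First $67,500 at 39% = $26,325.00
Next $40,000 at 35% = $14,000.00
Next $139,500 at 26.5% = $36,967.50
Remaining $34,510 at 18% = $6,211.80
Fee: $26,325.00 + $14,000.00 + $36,967.50 + $6,211.80 = $83,504.30

$83,504.30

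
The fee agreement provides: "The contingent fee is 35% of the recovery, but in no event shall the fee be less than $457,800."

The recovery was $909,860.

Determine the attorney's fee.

35% of $909,860 = $318,451.00
That is below the $457,800 minimum, so the minimum applies.

$457,800.00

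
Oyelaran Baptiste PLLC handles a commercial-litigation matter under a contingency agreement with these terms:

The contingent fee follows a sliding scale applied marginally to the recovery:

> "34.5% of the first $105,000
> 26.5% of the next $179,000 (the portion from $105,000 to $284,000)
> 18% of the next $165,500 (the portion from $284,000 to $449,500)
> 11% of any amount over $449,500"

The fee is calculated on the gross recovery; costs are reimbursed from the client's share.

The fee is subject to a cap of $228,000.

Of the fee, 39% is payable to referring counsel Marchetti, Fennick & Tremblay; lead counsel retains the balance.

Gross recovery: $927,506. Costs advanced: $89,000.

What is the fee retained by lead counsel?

Fee base is the gross recovery, $927,506; costs are reimbursed separately.
First $105,000 at 34.5% = $36,225.00
Next $179,000 at 26.5% = $47,435.00
Next $165,500 at 18% = $29,790.00
Remaining $478,006 at 11% = $52,580.66
Fee: $36,225.00 + $47,435.00 + $29,790.00 + $52,580.66 = $166,030.66
$166,030.66 is under the $228,000 cap.
Referral share: 39% of $166,030.66 = $64,751.96; lead counsel retains $166,030.66 − $64,751.96 = $101,278.70.

$101,278.70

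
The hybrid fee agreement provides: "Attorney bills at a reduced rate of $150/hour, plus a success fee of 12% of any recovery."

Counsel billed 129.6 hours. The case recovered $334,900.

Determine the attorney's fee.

$59,628.00

Hourly: 129.6 × $150 = $19,440.00
Success fee: 12% of $334,900 = $40,188.00
Total: $19,440.00 + $40,188.00 = $59,628.00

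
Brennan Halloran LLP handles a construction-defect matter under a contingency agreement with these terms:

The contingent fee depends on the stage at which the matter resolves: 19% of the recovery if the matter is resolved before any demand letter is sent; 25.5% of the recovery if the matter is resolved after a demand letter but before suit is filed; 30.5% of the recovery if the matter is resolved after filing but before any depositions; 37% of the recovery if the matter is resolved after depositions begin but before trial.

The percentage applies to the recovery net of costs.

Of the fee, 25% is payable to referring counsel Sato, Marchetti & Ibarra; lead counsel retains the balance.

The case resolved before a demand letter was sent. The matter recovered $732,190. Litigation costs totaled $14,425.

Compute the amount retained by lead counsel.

$102,281.51

Fee base (net of costs): $732,190 − $14,425 = $717,765
The matter resolved before a demand letter was sent, so the 19% rate applies.
$717,765 × 19% = $136,375.35
Referral share: 25% of $136,375.35 = $34,093.84; lead counsel retains $136,375.35 − $34,093.84 = $102,281.51.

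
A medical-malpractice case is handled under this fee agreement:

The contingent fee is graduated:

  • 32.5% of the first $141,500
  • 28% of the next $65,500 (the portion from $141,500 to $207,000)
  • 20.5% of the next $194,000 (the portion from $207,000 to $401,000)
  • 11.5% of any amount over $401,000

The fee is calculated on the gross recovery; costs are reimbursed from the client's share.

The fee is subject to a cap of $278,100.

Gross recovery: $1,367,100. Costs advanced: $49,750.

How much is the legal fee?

$215,199.00

Fee base is the gross recovery, $1,367,100; costs are reimbursed separately.
First $141,500 at 32.5% = $45,987.50
Next $65,500 at 28% = $18,340.00
Next $194,000 at 20.5% = $39,770.00
Remaining $966,100 at 11.5% = $111,101.50
Fee: $45,987.50 + $18,340.00 + $39,770.00 + $111,101.50 = $215,199.00
$215,199.00 is under the $278,100 cap.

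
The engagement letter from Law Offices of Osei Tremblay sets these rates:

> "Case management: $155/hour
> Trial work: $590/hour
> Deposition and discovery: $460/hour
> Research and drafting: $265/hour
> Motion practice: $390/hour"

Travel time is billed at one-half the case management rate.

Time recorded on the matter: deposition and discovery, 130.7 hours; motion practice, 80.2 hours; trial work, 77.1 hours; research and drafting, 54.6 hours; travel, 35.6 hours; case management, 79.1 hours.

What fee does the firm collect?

$166,377.50

Case management: 79.1 × $155 = $12,260.50
Trial work: 77.1 × $590 = $45,489.00
Deposition and discovery: 130.7 × $460 = $60,122.00
Research and drafting: 54.6 × $265 = $14,469.00
Motion practice: 80.2 × $390 = $31,278.00
Subtotal: $12,260.50 + $45,489.00 + $60,122.00 + $14,469.00 + $31,278.00 = $163,618.50
Travel: 35.6 × ($155 ÷ 2) = 35.6 × $77.50 = $2,759.00
Total: $163,618.50 + $2,759.00 = $166,377.50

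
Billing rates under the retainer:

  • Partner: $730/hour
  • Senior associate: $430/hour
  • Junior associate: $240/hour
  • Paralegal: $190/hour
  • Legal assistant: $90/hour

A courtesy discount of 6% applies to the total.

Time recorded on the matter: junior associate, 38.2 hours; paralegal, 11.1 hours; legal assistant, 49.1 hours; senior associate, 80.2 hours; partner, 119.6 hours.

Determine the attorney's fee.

$129,240.60

Partner: 119.6 × $730 = $87,308.00
Senior associate: 80.2 × $430 = $34,486.00
Junior associate: 38.2 × $240 = $9,168.00
Paralegal: 11.1 × $190 = $2,109.00
Legal assistant: 49.1 × $90 = $4,419.00
Subtotal: $137,490.00
Less 6% discount: −$8,249.40
Total: $137,490.00 − $8,249.40 = $129,240.60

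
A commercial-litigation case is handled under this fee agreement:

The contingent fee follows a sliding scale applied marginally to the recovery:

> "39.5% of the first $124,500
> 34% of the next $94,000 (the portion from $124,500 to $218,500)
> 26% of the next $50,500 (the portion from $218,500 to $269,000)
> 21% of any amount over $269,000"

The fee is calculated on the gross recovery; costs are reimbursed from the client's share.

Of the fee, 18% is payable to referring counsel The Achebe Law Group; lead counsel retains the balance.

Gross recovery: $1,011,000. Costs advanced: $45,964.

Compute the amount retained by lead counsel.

$205,071.75

Fee base is the gross recovery, $1,011,000; costs are reimbursed separately.
First $124,500 at 39.5% = $49,177.50
Next $94,000 at 34% = $31,960.00
Next $50,500 at 26% = $13,130.00
Remaining $742,000 at 21% = $155,820.00
Fee: $49,177.50 + $31,960.00 + $13,130.00 + $155,820.00 = $250,087.50
Referral share: 18% of $250,087.50 = $45,015.75; lead counsel retains $250,087.50 − $45,015.75 = $205,071.75.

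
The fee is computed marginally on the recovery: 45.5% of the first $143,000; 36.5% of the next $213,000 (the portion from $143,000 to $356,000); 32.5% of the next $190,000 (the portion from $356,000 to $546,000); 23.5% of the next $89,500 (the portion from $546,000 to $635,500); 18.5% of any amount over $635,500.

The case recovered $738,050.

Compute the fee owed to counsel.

First $143,000 at 45.5% = $65,065.00
Next $213,000 at 36.5% = $77,745.00
Next $190,000 at 32.5% = $61,750.00
Next $89,500 at 23.5% = $21,032.50
Remaining $102,550 at 18.5% = $18,971.75
Fee: $65,065.00 + $77,745.00 + $61,750.00 + $21,032.50 + $18,971.75 = $244,564.25

$244,564.25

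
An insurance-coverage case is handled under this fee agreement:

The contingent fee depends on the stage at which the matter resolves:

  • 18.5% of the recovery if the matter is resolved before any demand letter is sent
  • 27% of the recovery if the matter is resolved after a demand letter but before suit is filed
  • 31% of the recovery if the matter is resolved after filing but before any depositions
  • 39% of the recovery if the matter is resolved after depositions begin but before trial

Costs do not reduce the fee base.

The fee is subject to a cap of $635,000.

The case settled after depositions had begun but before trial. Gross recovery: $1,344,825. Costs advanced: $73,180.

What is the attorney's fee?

Fee base is the gross recovery, $1,344,825; costs are reimbursed separately.
The matter settled after depositions had begun but before trial, so the 39% rate applies.
$1,344,825 × 39% = $524,481.75
$524,481.75 is under the $635,000 cap.

$524,481.75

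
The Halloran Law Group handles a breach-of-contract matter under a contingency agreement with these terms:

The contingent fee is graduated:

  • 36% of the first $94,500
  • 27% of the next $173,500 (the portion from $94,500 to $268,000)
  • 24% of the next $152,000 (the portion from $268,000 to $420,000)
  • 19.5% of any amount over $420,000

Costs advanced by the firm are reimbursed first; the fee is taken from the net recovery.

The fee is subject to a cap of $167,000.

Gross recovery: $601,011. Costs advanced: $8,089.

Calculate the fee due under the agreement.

$151,064.79

Fee base (net of costs): $601,011 − $8,089 = $592,922
First $94,500 at 36% = $34,020.00
Next $173,500 at 27% = $46,845.00
Next $152,000 at 24% = $36,480.00
Remaining $172,922 at 19.5% = $33,719.79
Fee: $34,020.00 + $46,845.00 + $36,480.00 + $33,719.79 = $151,064.79
$151,064.79 is under the $167,000 cap.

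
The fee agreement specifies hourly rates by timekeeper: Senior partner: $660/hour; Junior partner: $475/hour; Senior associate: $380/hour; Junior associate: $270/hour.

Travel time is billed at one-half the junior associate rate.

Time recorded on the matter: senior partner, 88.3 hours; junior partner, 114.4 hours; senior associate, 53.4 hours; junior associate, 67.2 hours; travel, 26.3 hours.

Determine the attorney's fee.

$154,604.50

Senior partner: 88.3 × $660 = $58,278.00
Junior partner: 114.4 × $475 = $54,340.00
Senior associate: 53.4 × $380 = $20,292.00
Junior associate: 67.2 × $270 = $18,144.00
Subtotal: $58,278.00 + $54,340.00 + $20,292.00 + $18,144.00 = $151,054.00
Travel: 26.3 × ($270 ÷ 2) = 26.3 × $135.00 = $3,550.50
Total: $151,054.00 + $3,550.50 = $154,604.50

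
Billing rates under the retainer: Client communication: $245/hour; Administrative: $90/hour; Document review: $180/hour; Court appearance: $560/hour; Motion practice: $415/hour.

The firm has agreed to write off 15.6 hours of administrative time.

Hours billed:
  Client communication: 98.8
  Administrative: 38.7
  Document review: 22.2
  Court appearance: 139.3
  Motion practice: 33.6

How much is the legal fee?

$122,233.00

Client communication: 98.8 × $245 = $24,206.00
Administrative: 38.7 × $90 = $3,483.00
Document review: 22.2 × $180 = $3,996.00
Court appearance: 139.3 × $560 = $78,008.00
Motion practice: 33.6 × $415 = $13,944.00
Subtotal: $123,637.00
Write-off: 15.6 × $90 = $1,404.00
Total: $123,637.00 − $1,404.00 = $122,233.00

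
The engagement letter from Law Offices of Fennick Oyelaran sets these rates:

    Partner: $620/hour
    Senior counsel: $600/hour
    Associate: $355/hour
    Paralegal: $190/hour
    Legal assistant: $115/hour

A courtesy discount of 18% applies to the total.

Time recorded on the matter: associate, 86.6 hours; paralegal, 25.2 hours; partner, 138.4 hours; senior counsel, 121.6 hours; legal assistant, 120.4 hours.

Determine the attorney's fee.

$170,678.90

Partner: 138.4 × $620 = $85,808.00
Senior counsel: 121.6 × $600 = $72,960.00
Associate: 86.6 × $355 = $30,743.00
Paralegal: 25.2 × $190 = $4,788.00
Legal assistant: 120.4 × $115 = $13,846.00
Subtotal: $208,145.00
Less 18% discount: −$37,466.10
Total: $208,145.00 − $37,466.10 = $170,678.90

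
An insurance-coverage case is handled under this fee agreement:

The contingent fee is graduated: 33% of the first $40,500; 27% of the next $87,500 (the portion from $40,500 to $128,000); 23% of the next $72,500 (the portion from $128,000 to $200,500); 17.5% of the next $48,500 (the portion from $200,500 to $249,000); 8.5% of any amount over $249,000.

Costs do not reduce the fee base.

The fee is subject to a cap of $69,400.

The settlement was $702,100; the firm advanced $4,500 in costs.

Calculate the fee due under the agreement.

$69,400.00

Fee base is the gross recovery, $702,100; costs are reimbursed separately.
First $40,500 at 33% = $13,365.00
Next $87,500 at 27% = $23,625.00
Next $72,500 at 23% = $16,675.00
Next $48,500 at 17.5% = $8,487.50
Remaining $453,100 at 8.5% = $38,513.50
Fee: $13,365.00 + $23,625.00 + $16,675.00 + $8,487.50 + $38,513.50 = $100,666.00
$100,666.00 exceeds the $69,400 cap, so the fee is capped at $69,400.00.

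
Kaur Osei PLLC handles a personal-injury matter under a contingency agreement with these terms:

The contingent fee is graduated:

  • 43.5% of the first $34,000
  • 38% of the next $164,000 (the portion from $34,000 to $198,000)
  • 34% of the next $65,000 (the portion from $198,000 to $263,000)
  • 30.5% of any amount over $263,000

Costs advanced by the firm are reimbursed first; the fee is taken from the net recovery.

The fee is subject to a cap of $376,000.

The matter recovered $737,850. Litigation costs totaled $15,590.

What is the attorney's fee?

$239,284.30

Fee base (net of costs): $737,850 − $15,590 = $722,260
First $34,000 at 43.5% = $14,790.00
Next $164,000 at 38% = $62,320.00
Next $65,000 at 34% = $22,100.00
Remaining $459,260 at 30.5% = $140,074.30
Fee: $14,790.00 + $62,320.00 + $22,100.00 + $140,074.30 = $239,284.30
$239,284.30 is under the $376,000 cap.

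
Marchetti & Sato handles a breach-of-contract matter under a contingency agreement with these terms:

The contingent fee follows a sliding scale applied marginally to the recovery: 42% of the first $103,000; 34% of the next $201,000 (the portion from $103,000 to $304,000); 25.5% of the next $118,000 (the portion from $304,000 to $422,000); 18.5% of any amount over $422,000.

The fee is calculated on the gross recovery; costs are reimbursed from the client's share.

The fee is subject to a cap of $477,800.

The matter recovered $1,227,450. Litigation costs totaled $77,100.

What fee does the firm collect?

$290,698.25

Fee base is the gross recovery, $1,227,450; costs are reimbursed separately.
First $103,000 at 42% = $43,260.00
Next $201,000 at 34% = $68,340.00
Next $118,000 at 25.5% = $30,090.00
Remaining $805,450 at 18.5% = $149,008.25
Fee: $43,260.00 + $68,340.00 + $30,090.00 + $149,008.25 = $290,698.25
$290,698.25 is under the $477,800 cap.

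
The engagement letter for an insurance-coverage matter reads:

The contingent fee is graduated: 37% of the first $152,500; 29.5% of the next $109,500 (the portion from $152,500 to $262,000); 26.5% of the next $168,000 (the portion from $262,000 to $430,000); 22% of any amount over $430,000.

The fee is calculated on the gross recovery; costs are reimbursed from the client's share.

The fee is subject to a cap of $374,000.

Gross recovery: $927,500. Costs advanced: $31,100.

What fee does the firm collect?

Fee base is the gross recovery, $927,500; costs are reimbursed separately.
First $152,500 at 37% = $56,425.00
Next $109,500 at 29.5% = $32,302.50
Next $168,000 at 26.5% = $44,520.00
Remaining $497,500 at 22% = $109,450.00
Fee: $56,425.00 + $32,302.50 + $44,520.00 + $109,450.00 = $242,697.50
$242,697.50 is under the $374,000 cap.

$242,697.50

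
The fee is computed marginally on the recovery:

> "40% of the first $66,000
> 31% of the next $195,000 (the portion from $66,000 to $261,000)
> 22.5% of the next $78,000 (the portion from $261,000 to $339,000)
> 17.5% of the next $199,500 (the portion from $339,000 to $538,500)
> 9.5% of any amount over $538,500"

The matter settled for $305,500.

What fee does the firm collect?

$96,862.50

First $66,000 at 40% = $26,400.00
Next $195,000 at 31% = $60,450.00
Remaining $44,500 at 22.5% = $10,012.50
Fee: $26,400.00 + $60,450.00 + $10,012.50 = $96,862.50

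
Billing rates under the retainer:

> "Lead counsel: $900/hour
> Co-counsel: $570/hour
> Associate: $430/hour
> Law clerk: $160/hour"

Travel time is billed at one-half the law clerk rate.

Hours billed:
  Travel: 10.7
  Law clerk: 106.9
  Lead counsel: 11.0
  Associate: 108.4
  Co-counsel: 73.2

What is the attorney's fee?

Lead counsel: 11.0 × $900 = $9,900.00
Co-counsel: 73.2 × $570 = $41,724.00
Associate: 108.4 × $430 = $46,612.00
Law clerk: 106.9 × $160 = $17,104.00
Subtotal: $9,900.00 + $41,724.00 + $46,612.00 + $17,104.00 = $115,340.00
Travel: 10.7 × ($160 ÷ 2) = 10.7 × $80.00 = $856.00
Total: $115,340.00 + $856.00 = $116,196.00

$116,196.00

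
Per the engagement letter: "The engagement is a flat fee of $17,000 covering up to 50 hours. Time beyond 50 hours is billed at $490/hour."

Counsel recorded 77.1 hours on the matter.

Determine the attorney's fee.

Flat fee: $17,000.00
Excess hours: 77.1 − 50 = 27.1
Overrun: 27.1 × $490 = $13,279.00
Total: $17,000.00 + $13,279.00 = $30,279.00

$30,279.00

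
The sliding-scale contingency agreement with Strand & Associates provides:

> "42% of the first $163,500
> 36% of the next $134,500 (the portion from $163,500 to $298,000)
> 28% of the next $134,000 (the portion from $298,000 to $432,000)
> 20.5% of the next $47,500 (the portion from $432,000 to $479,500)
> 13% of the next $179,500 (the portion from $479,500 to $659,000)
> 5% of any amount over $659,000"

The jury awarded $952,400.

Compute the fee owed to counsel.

First $163,500 at 42% = $68,670.00
Next $134,500 at 36% = $48,420.00
Next $134,000 at 28% = $37,520.00
Next $47,500 at 20.5% = $9,737.50
Next $179,500 at 13% = $23,335.00
Remaining $293,400 at 5% = $14,670.00
Fee: $68,670.00 + $48,420.00 + $37,520.00 + $9,737.50 + $23,335.00 + $14,670.00 = $202,352.50

$202,352.50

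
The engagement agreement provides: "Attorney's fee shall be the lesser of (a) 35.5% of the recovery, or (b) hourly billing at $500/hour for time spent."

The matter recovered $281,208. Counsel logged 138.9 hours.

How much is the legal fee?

(a) 35.5% of $281,208 = $99,828.84
(b) 138.9 × $500 = $69,450.00
The lesser is (b): $69,450.00.

$69,450.00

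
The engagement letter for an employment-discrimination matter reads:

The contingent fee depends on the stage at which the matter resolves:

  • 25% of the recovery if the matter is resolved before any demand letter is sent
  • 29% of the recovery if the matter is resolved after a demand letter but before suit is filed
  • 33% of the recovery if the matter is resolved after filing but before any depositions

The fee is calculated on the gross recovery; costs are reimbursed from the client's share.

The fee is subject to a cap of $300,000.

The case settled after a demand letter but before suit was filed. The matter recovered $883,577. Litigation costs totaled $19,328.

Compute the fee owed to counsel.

$256,237.33

Fee base is the gross recovery, $883,577; costs are reimbursed separately.
The matter settled after a demand letter but before suit was filed, so the 29% rate applies.
$883,577 × 29% = $256,237.33
$256,237.33 is under the $300,000 cap.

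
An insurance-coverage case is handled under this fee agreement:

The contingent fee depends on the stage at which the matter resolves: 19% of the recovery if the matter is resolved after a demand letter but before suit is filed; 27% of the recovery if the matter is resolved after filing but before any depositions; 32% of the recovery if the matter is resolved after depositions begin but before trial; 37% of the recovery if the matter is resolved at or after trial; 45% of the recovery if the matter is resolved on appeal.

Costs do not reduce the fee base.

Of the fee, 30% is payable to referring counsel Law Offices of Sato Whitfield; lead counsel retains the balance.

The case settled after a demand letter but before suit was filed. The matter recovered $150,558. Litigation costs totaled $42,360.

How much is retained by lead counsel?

Fee base is the gross recovery, $150,558; costs are reimbursed separately.
The matter settled after a demand letter but before suit was filed, so the 19% rate applies.
$150,558 × 19% = $28,606.02
Referral share: 30% of $28,606.02 = $8,581.81; lead counsel retains $28,606.02 − $8,581.81 = $20,024.21.

$20,024.21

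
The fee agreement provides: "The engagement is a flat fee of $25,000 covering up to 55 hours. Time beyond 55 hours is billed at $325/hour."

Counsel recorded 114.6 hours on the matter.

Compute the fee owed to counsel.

$44,370.00

Flat fee: $25,000.00
Excess hours: 114.6 − 55 = 59.6
Overrun: 59.6 × $325 = $19,370.00
Total: $25,000.00 + $19,370.00 = $44,370.00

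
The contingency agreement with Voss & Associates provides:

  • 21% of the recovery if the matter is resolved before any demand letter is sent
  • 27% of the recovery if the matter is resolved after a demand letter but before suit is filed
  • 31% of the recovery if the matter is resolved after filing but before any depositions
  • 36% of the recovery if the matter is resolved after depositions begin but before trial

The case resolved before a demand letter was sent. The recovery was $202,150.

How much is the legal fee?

The matter resolved before a demand letter was sent, so the 21% rate applies.
$202,150 × 21% = $42,451.50

$42,451.50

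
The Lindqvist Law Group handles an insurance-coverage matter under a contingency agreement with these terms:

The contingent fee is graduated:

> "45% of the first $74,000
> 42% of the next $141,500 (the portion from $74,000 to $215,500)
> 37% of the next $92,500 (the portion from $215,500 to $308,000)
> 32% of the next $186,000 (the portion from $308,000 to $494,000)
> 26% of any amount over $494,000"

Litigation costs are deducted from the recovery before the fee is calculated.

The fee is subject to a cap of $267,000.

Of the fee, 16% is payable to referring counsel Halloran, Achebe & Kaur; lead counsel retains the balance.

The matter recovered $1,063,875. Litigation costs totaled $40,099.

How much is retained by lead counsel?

Fee base (net of costs): $1,063,875 − $40,099 = $1,023,776
First $74,000 at 45% = $33,300.00
Next $141,500 at 42% = $59,430.00
Next $92,500 at 37% = $34,225.00
Next $186,000 at 32% = $59,520.00
Remaining $529,776 at 26% = $137,741.76
Fee: $33,300.00 + $59,430.00 + $34,225.00 + $59,520.00 + $137,741.76 = $324,216.76
$324,216.76 exceeds the $267,000 cap, so the fee is capped at $267,000.00.
Referral share: 16% of $267,000.00 = $42,720.00; lead counsel retains $267,000.00 − $42,720.00 = $224,280.00.

$224,280.00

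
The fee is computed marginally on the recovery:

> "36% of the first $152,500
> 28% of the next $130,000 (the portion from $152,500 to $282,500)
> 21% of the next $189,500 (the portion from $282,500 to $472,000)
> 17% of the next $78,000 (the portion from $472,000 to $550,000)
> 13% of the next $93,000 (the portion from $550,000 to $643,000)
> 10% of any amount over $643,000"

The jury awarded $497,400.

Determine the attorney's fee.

$135,413.00

First $152,500 at 36% = $54,900.00
Next $130,000 at 28% = $36,400.00
Next $189,500 at 21% = $39,795.00
Remaining $25,400 at 17% = $4,318.00
Fee: $54,900.00 + $36,400.00 + $39,795.00 + $4,318.00 = $135,413.00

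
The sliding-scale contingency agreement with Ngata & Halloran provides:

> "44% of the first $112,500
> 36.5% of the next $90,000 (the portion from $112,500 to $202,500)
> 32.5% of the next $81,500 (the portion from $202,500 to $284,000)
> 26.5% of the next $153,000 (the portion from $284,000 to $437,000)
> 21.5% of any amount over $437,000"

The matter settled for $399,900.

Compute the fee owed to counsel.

$139,551.00

First $112,500 at 44% = $49,500.00
Next $90,000 at 36.5% = $32,850.00
Next $81,500 at 32.5% = $26,487.50
Remaining $115,900 at 26.5% = $30,713.50
Fee: $49,500.00 + $32,850.00 + $26,487.50 + $30,713.50 = $139,551.00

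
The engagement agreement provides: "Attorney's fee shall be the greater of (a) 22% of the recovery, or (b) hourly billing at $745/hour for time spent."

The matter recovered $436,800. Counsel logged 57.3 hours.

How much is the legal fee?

$96,096.00

(a) 22% of $436,800 = $96,096.00
(b) 57.3 × $745 = $42,688.50
The greater is (a): $96,096.00.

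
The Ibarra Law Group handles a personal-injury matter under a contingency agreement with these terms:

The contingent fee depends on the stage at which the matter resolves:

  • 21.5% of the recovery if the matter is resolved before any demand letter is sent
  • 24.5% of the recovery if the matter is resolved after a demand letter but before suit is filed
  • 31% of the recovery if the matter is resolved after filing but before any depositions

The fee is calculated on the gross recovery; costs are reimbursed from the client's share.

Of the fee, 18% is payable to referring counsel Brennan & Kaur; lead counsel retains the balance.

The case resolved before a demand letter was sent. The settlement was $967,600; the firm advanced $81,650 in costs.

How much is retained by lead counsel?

Fee base is the gross recovery, $967,600; costs are reimbursed separately.
The matter resolved before a demand letter was sent, so the 21.5% rate applies.
$967,600 × 21.5% = $208,034.00
Referral share: 18% of $208,034.00 = $37,446.12; lead counsel retains $208,034.00 − $37,446.12 = $170,587.88.

$170,587.88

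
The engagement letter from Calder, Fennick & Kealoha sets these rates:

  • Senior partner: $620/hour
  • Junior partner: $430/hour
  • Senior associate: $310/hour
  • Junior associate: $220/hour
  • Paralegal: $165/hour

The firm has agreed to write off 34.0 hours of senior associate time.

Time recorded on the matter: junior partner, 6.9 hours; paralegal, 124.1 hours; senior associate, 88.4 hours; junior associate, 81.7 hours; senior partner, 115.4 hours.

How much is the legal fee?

$129,829.50

Senior partner: 115.4 × $620 = $71,548.00
Junior partner: 6.9 × $430 = $2,967.00
Senior associate: 88.4 × $310 = $27,404.00
Junior associate: 81.7 × $220 = $17,974.00
Paralegal: 124.1 × $165 = $20,476.50
Subtotal: $140,369.50
Write-off: 34.0 × $310 = $10,540.00
Total: $140,369.50 − $10,540.00 = $129,829.50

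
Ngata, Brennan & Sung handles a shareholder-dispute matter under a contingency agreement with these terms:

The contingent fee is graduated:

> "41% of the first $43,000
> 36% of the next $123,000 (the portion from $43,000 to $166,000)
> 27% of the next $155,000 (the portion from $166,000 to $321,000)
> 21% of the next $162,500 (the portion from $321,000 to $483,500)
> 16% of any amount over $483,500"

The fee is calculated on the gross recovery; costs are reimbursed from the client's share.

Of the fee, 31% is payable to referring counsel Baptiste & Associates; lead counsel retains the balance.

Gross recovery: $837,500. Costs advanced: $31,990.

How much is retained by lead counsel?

Fee base is the gross recovery, $837,500; costs are reimbursed separately.
First $43,000 at 41% = $17,630.00
Next $123,000 at 36% = $44,280.00
Next $155,000 at 27% = $41,850.00
Next $162,500 at 21% = $34,125.00
Remaining $354,000 at 16% = $56,640.00
Fee: $17,630.00 + $44,280.00 + $41,850.00 + $34,125.00 + $56,640.00 = $194,525.00
Referral share: 31% of $194,525.00 = $60,302.75; lead counsel retains $194,525.00 − $60,302.75 = $134,222.25.

$134,222.25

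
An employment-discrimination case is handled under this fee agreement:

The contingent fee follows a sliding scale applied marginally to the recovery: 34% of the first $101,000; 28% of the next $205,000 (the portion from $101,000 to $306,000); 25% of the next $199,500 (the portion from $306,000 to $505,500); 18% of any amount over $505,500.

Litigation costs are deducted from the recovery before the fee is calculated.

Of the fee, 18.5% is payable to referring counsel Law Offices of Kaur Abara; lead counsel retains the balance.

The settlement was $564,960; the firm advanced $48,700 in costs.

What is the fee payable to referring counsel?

Fee base (net of costs): $564,960 − $48,700 = $516,260
First $101,000 at 34% = $34,340.00
Next $205,000 at 28% = $57,400.00
Next $199,500 at 25% = $49,875.00
Remaining $10,760 at 18% = $1,936.80
Fee: $34,340.00 + $57,400.00 + $49,875.00 + $1,936.80 = $143,551.80
Referral share: 18.5% of $143,551.80 = $26,557.08; lead counsel retains $143,551.80 − $26,557.08 = $116,994.72.

$26,557.08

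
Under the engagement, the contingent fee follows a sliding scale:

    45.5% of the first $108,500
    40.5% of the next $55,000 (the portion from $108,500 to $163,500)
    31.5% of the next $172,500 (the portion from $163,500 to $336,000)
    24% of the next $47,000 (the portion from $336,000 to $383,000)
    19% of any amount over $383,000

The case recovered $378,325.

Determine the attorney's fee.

$136,138.00

First $108,500 at 45.5% = $49,367.50
Next $55,000 at 40.5% = $22,275.00
Next $172,500 at 31.5% = $54,337.50
Remaining $42,325 at 24% = $10,158.00
Fee: $49,367.50 + $22,275.00 + $54,337.50 + $10,158.00 = $136,138.00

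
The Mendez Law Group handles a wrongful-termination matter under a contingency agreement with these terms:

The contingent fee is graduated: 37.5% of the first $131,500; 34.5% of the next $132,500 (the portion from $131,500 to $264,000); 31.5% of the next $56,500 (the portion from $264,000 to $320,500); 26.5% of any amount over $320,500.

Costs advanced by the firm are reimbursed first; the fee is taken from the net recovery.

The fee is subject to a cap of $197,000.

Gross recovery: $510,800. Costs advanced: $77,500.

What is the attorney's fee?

Fee base (net of costs): $510,800 − $77,500 = $433,300
First $131,500 at 37.5% = $49,312.50
Next $132,500 at 34.5% = $45,712.50
Next $56,500 at 31.5% = $17,797.50
Remaining $112,800 at 26.5% = $29,892.00
Fee: $49,312.50 + $45,712.50 + $17,797.50 + $29,892.00 = $142,714.50
$142,714.50 is under the $197,000 cap.

$142,714.50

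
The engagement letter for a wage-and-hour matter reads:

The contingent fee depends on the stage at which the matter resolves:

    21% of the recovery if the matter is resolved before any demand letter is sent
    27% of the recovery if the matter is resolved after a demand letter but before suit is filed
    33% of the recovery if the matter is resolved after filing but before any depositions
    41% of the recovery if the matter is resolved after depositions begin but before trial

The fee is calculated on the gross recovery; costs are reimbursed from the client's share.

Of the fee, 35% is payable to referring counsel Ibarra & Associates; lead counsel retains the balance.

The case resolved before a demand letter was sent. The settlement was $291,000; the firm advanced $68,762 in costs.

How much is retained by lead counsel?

Fee base is the gross recovery, $291,000; costs are reimbursed separately.
The matter resolved before a demand letter was sent, so the 21% rate applies.
$291,000 × 21% = $61,110.00
Referral share: 35% of $61,110.00 = $21,388.50; lead counsel retains $61,110.00 − $21,388.50 = $39,721.50.

$39,721.50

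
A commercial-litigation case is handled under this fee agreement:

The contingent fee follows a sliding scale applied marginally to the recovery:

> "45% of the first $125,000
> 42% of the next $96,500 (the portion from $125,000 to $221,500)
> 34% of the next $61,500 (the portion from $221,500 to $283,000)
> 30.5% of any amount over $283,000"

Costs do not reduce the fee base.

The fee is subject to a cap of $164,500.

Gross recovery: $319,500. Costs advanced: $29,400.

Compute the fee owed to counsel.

$128,822.50

Fee base is the gross recovery, $319,500; costs are reimbursed separately.
First $125,000 at 45% = $56,250.00
Next $96,500 at 42% = $40,530.00
Next $61,500 at 34% = $20,910.00
Remaining $36,500 at 30.5% = $11,132.50
Fee: $56,250.00 + $40,530.00 + $20,910.00 + $11,132.50 = $128,822.50
$128,822.50 is under the $164,500 cap.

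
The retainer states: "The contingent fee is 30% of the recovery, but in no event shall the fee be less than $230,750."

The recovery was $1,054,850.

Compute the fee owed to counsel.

$316,455.00

30% of $1,054,850 = $316,455.00
That exceeds the $230,750 minimum.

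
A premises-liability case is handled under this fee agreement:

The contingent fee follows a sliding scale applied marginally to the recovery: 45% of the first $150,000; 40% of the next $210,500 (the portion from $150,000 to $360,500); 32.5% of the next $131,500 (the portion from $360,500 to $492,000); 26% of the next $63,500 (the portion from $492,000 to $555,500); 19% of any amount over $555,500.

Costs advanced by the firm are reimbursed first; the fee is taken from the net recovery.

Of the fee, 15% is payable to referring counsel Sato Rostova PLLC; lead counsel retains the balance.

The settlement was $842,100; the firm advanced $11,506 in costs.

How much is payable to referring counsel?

$39,482.30

Fee base (net of costs): $842,100 − $11,506 = $830,594
First $150,000 at 45% = $67,500.00
Next $210,500 at 40% = $84,200.00
Next $131,500 at 32.5% = $42,737.50
Next $63,500 at 26% = $16,510.00
Remaining $275,094 at 19% = $52,267.86
Fee: $67,500.00 + $84,200.00 + $42,737.50 + $16,510.00 + $52,267.86 = $263,215.36
Referral share: 15% of $263,215.36 = $39,482.30; lead counsel retains $263,215.36 − $39,482.30 = $223,733.06.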